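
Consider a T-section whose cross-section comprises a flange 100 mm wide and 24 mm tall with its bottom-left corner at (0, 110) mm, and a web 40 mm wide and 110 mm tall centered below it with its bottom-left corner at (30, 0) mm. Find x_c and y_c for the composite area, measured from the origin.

Part | A | x̄ᵢ | ȳᵢ | A·x̄ᵢ | A·ȳᵢ
web | 4400.00 | 50.00 | 55.00 | 220000.00 | 242000.00
flange | 2400.00 | 50.00 | 122.00 | 120000.00 | 292800.00
Σ | 6800.00 |  |  | 340000.00 | 534800.00
x_c = 340000.00 / 6800.00 = 50.00 mm
y_c = 534800.00 / 6800.00 = 78.65 mm

x_c = 50.00 mm, y_c = 78.65 mm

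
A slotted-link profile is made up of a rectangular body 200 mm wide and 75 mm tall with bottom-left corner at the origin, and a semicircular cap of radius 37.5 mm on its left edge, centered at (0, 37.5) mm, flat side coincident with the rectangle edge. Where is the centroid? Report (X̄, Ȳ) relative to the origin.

Part | A | x̄ᵢ | ȳᵢ | A·x̄ᵢ | A·ȳᵢ
rectangular body | 15000.00 | 100.00 | 37.50 | 1500000.00 | 562500.00
semicircular end | 2208.93 | -15.92 | 37.50 | -35156.25 | 82834.96
Σ | 17208.93 |  |  | 1464843.75 | 645334.96
X̄ = 1464843.75 / 17208.93 = 85.12 mm
Ȳ = 645334.96 / 17208.93 = 37.50 mm

X̄ = 85.12 mm, Ȳ = 37.50 mm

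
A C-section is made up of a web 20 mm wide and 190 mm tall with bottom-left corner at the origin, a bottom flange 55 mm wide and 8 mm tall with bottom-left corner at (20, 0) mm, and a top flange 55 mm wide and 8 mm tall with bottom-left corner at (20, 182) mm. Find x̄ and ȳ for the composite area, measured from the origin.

x̄ = 17.05 mm, ȳ = 95.00 mm

Part | A | x̄ᵢ | ȳᵢ | A·x̄ᵢ | A·ȳᵢ
web | 3800.00 | 10.00 | 95.00 | 38000.00 | 361000.00
bottom flange | 440.00 | 47.50 | 4.00 | 20900.00 | 1760.00
top flange | 440.00 | 47.50 | 186.00 | 20900.00 | 81840.00
Σ | 4680.00 |  |  | 79800.00 | 444600.00
x̄ = 79800.00 / 4680.00 = 17.05 mm
ȳ = 444600.00 / 4680.00 = 95.00 mm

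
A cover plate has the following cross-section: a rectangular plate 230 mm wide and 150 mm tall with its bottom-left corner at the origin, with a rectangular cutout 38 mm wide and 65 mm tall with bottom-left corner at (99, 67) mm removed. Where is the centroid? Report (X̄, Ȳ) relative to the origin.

X̄ = 114.77 mm, Ȳ = 73.11 mm

plate: A = 230 × 150 = 34500.00, centroid at (115.00, 75.00).
hole: A = −(38 × 65) = -2470.00, centroid at (118.00, 99.50).
ΣA = 32030.00 mm²
ΣAX̄ = (34500.00)(115.00) + (-2470.00)(118.00) = 3676040.00 mm³
ΣAȲ = (34500.00)(75.00) + (-2470.00)(99.50) = 2341735.00 mm³
X̄ = 3676040.00 / 32030.00 = 114.77 mm
Ȳ = 2341735.00 / 32030.00 = 73.11 mm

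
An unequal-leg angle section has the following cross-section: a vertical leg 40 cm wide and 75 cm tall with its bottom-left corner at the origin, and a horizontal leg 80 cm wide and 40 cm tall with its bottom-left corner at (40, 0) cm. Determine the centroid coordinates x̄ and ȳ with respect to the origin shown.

Part | A | x̄ᵢ | ȳᵢ | A·x̄ᵢ | A·ȳᵢ
vertical leg | 3000.00 | 20.00 | 37.50 | 60000.00 | 112500.00
horizontal leg | 3200.00 | 80.00 | 20.00 | 256000.00 | 64000.00
Σ | 6200.00 |  |  | 316000.00 | 176500.00
x̄ = 316000.00 / 6200.00 = 50.97 cm
ȳ = 176500.00 / 6200.00 = 28.47 cm

x̄ = 50.97 cm, ȳ = 28.47 cm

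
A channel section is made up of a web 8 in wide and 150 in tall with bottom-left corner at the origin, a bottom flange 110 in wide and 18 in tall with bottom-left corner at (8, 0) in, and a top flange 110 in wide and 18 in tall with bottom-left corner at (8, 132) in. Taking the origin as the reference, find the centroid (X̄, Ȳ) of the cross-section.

X̄ = 49.28 in, Ȳ = 75.00 in

web: A = 8 × 150 = 1200.00, centroid at (4.00, 75.00).
bottom flange: A = 110 × 18 = 1980.00, centroid at (63.00, 9.00).
top flange: A = 110 × 18 = 1980.00, centroid at (63.00, 141.00).
ΣA = 5160.00 in²
ΣAX̄ = (1200.00)(4.00) + (1980.00)(63.00) + (1980.00)(63.00) = 254280.00 in³
ΣAȲ = (1200.00)(75.00) + (1980.00)(9.00) + (1980.00)(141.00) = 387000.00 in³
X̄ = 254280.00 / 5160.00 = 49.28 in
Ȳ = 387000.00 / 5160.00 = 75.00 in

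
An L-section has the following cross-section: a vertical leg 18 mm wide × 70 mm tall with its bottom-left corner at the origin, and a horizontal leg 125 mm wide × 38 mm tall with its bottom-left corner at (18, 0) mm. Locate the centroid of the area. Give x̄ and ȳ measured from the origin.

Part | A | x̄ᵢ | ȳᵢ | A·x̄ᵢ | A·ȳᵢ
vertical leg | 1260.00 | 9.00 | 35.00 | 11340.00 | 44100.00
horizontal leg | 4750.00 | 80.50 | 19.00 | 382375.00 | 90250.00
Σ | 6010.00 |  |  | 393715.00 | 134350.00
x̄ = 393715.00 / 6010.00 = 65.51 mm
ȳ = 134350.00 / 6010.00 = 22.35 mm

x̄ = 65.51 mm, ȳ = 22.35 mm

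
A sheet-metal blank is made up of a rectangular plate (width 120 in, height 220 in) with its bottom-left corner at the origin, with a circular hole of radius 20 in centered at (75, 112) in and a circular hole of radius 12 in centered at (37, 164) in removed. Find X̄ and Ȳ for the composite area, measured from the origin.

X̄ = 59.66 in, Ȳ = 108.91 in

Part | A | x̄ᵢ | ȳᵢ | A·x̄ᵢ | A·ȳᵢ
plate | 26400.00 | 60.00 | 110.00 | 1584000.00 | 2904000.00
hole 1 | -1256.64 | 75.00 | 112.00 | -94247.78 | -140743.35
hole 2 | -452.39 | 37.00 | 164.00 | -16738.41 | -74191.85
Σ | 24690.97 |  |  | 1473013.81 | 2689064.80
X̄ = 1473013.81 / 24690.97 = 59.66 in
Ȳ = 2689064.80 / 24690.97 = 108.91 in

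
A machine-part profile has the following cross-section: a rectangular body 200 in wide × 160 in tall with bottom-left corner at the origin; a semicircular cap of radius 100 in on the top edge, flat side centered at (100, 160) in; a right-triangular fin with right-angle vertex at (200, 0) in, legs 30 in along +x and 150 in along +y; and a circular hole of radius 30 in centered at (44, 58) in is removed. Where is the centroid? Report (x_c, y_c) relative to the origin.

rectangular body: A = 200 × 160 = 32000.00, centroid at (100.00, 80.00).
semicircular top: A = ½π·100² = 15707.96, centroid at (100.00, 202.44).
triangular fin: A = ½·30·150 = 2250.00, centroid at (210.00, 50.00).
hole: A = −π·30² = -2827.43, centroid at (44.00, 58.00).
ΣA = 47130.53 in², ΣAx_c = 5118889.26 in³, ΣAy_c = 5688449.65 in³.
x_c = 5118889.26/47130.53 = 108.61 in; y_c = 5688449.65/47130.53 = 120.70 in.

x_c = 108.61 in, y_c = 120.70 in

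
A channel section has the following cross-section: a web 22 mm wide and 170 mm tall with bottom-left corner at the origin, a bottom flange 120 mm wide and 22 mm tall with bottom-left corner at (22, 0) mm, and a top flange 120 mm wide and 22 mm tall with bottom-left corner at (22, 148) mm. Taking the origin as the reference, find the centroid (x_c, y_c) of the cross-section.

web: A = 22 × 170 = 3740.00, centroid at (11.00, 85.00).
bottom flange: A = 120 × 22 = 2640.00, centroid at (82.00, 11.00).
top flange: A = 120 × 22 = 2640.00, centroid at (82.00, 159.00).
ΣA = 9020.00 mm², ΣAx_c = 474100.00 mm³, ΣAy_c = 766700.00 mm³.
x_c = 474100.00/9020.00 = 52.56 mm; y_c = 766700.00/9020.00 = 85.00 mm.

x_c = 52.56 mm, y_c = 85.00 mm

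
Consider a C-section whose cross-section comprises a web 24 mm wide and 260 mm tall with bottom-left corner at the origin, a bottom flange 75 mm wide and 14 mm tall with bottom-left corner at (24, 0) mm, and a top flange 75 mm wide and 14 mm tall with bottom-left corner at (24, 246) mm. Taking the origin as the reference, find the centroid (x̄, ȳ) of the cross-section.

web: A = 24 × 260 = 6240.00, centroid at (12.00, 130.00).
bottom flange: A = 75 × 14 = 1050.00, centroid at (61.50, 7.00).
top flange: A = 75 × 14 = 1050.00, centroid at (61.50, 253.00).
ΣA = 8340.00 mm², ΣAx̄ = 204030.00 mm³, ΣAȳ = 1084200.00 mm³.
x̄ = 204030.00/8340.00 = 24.46 mm; ȳ = 1084200.00/8340.00 = 130.00 mm.

x̄ = 24.46 mm, ȳ = 130.00 mm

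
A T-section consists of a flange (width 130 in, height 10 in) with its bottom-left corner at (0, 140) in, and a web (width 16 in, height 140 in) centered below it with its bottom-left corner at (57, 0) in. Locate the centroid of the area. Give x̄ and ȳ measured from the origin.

x̄ = 65.00 in, ȳ = 97.54 in

web: A = 16 × 140 = 2240.00, centroid at (65.00, 70.00).
flange: A = 130 × 10 = 1300.00, centroid at (65.00, 145.00).
ΣA = 3540.00 in², ΣAx̄ = 230100.00 in³, ΣAȳ = 345300.00 in³.
x̄ = 230100.00/3540.00 = 65.00 in; ȳ = 345300.00/3540.00 = 97.54 in.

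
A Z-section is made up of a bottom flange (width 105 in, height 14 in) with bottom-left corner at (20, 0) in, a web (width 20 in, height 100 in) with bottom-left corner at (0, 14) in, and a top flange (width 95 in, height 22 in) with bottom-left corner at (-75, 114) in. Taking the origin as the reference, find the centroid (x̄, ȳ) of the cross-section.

Part | A | x̄ᵢ | ȳᵢ | A·x̄ᵢ | A·ȳᵢ
bottom flange | 1470.00 | 72.50 | 7.00 | 106575.00 | 10290.00
web | 2000.00 | 10.00 | 64.00 | 20000.00 | 128000.00
top flange | 2090.00 | -27.50 | 125.00 | -57475.00 | 261250.00
Σ | 5560.00 |  |  | 69100.00 | 399540.00
x̄ = 69100.00 / 5560.00 = 12.43 in
ȳ = 399540.00 / 5560.00 = 71.86 in

x̄ = 12.43 in, ȳ = 71.86 in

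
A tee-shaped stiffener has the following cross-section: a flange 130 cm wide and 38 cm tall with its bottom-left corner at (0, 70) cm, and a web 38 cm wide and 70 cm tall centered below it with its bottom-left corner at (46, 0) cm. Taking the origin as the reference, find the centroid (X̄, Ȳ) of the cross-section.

X̄ = 65.00 cm, Ȳ = 70.10 cm

web: A = 38 × 70 = 2660.00, centroid at (65.00, 35.00).
flange: A = 130 × 38 = 4940.00, centroid at (65.00, 89.00).
ΣA = 7600.00 cm², ΣAX̄ = 494000.00 cm³, ΣAȲ = 532760.00 cm³.
X̄ = 494000.00/7600.00 = 65.00 cm; Ȳ = 532760.00/7600.00 = 70.10 cm.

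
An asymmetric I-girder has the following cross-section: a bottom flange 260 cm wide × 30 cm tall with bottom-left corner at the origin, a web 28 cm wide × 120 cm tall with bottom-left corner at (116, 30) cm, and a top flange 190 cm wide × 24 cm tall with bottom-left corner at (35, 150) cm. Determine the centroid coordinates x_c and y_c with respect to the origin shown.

x_c = 130.00 cm, y_c = 73.67 cm

Part | A | x̄ᵢ | ȳᵢ | A·x̄ᵢ | A·ȳᵢ
bottom flange | 7800.00 | 130.00 | 15.00 | 1014000.00 | 117000.00
web | 3360.00 | 130.00 | 90.00 | 436800.00 | 302400.00
top flange | 4560.00 | 130.00 | 162.00 | 592800.00 | 738720.00
Σ | 15720.00 |  |  | 2043600.00 | 1158120.00
x_c = 2043600.00 / 15720.00 = 130.00 cm
y_c = 1158120.00 / 15720.00 = 73.67 cm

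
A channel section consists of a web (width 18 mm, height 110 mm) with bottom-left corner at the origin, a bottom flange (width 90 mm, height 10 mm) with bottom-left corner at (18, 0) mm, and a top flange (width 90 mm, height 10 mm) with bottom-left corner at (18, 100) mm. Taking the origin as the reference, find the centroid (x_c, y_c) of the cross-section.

Part | A | x̄ᵢ | ȳᵢ | A·x̄ᵢ | A·ȳᵢ
web | 1980.00 | 9.00 | 55.00 | 17820.00 | 108900.00
bottom flange | 900.00 | 63.00 | 5.00 | 56700.00 | 4500.00
top flange | 900.00 | 63.00 | 105.00 | 56700.00 | 94500.00
Σ | 3780.00 |  |  | 131220.00 | 207900.00
x_c = 131220.00 / 3780.00 = 34.71 mm
y_c = 207900.00 / 3780.00 = 55.00 mm

x_c = 34.71 mm, y_c = 55.00 mm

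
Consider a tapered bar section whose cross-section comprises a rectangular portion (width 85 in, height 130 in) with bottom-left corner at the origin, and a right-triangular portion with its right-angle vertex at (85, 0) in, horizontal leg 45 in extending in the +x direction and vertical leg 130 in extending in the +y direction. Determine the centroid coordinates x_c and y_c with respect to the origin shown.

rectangular portion: A = 85 × 130 = 11050.00, centroid at (42.50, 65.00).
triangular portion: A = ½·45·130 = 2925.00, centroid at (100.00, 43.33).
ΣA = 13975.00 in²
ΣAx_c = (11050.00)(42.50) + (2925.00)(100.00) = 762125.00 in³
ΣAy_c = (11050.00)(65.00) + (2925.00)(43.33) = 845000.00 in³
x_c = 762125.00 / 13975.00 = 54.53 in
y_c = 845000.00 / 13975.00 = 60.47 in

x_c = 54.53 in, y_c = 60.47 in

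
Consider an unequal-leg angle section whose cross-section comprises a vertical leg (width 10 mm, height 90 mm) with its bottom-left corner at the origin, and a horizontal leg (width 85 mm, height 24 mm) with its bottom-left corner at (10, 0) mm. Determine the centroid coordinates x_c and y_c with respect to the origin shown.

x_c = 37.96 mm, y_c = 22.10 mm

Part | A | x̄ᵢ | ȳᵢ | A·x̄ᵢ | A·ȳᵢ
vertical leg | 900.00 | 5.00 | 45.00 | 4500.00 | 40500.00
horizontal leg | 2040.00 | 52.50 | 12.00 | 107100.00 | 24480.00
Σ | 2940.00 |  |  | 111600.00 | 64980.00
x_c = 111600.00 / 2940.00 = 37.96 mm
y_c = 64980.00 / 2940.00 = 22.10 mm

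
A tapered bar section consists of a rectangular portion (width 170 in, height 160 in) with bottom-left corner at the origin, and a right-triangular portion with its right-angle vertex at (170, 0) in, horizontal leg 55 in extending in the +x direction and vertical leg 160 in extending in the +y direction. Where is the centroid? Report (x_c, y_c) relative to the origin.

Part | A | x̄ᵢ | ȳᵢ | A·x̄ᵢ | A·ȳᵢ
rectangular portion | 27200.00 | 85.00 | 80.00 | 2312000.00 | 2176000.00
triangular portion | 4400.00 | 188.33 | 53.33 | 828666.67 | 234666.67
Σ | 31600.00 |  |  | 3140666.67 | 2410666.67
x_c = 3140666.67 / 31600.00 = 99.39 in
y_c = 2410666.67 / 31600.00 = 76.29 in

x_c = 99.39 in, y_c = 76.29 in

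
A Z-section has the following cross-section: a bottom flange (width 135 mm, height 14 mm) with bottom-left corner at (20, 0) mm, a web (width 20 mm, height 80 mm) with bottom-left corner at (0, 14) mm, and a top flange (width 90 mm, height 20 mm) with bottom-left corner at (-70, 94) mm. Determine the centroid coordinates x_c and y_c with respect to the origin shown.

bottom flange: A = 135 × 14 = 1890.00, centroid at (87.50, 7.00).
web: A = 20 × 80 = 1600.00, centroid at (10.00, 54.00).
top flange: A = 90 × 20 = 1800.00, centroid at (-25.00, 104.00).
ΣA = 5290.00 mm², ΣAx_c = 136375.00 mm³, ΣAy_c = 286830.00 mm³.
x_c = 136375.00/5290.00 = 25.78 mm; y_c = 286830.00/5290.00 = 54.22 mm.

x_c = 25.78 mm, y_c = 54.22 mm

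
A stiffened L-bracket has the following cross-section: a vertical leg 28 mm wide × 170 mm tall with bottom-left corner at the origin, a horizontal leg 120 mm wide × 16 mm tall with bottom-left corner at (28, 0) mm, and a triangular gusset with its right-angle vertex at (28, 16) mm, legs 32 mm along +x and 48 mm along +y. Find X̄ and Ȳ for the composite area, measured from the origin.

X̄ = 35.62 mm, Ȳ = 59.69 mm

vertical leg: A = 28 × 170 = 4760.00, centroid at (14.00, 85.00).
horizontal leg: A = 120 × 16 = 1920.00, centroid at (88.00, 8.00).
gusset: A = ½·32·48 = 768.00, centroid at (38.67, 32.00).
ΣA = 7448.00 mm², ΣAX̄ = 265296.00 mm³, ΣAȲ = 444536.00 mm³.
X̄ = 265296.00/7448.00 = 35.62 mm; Ȳ = 444536.00/7448.00 = 59.69 mm.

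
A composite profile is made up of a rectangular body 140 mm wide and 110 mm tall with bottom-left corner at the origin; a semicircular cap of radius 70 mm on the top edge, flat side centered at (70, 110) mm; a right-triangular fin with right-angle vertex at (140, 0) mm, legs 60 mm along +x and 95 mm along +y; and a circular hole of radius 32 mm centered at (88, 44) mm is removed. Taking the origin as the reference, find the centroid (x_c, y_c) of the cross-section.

x_c = 78.74 mm, y_c = 82.32 mm

rectangular body: A = 140 × 110 = 15400.00, centroid at (70.00, 55.00).
semicircular top: A = ½π·70² = 7696.90, centroid at (70.00, 139.71).
triangular fin: A = ½·60·95 = 2850.00, centroid at (160.00, 31.67).
hole: A = −π·32² = -3216.99, centroid at (88.00, 44.00).
ΣA = 22729.91 mm², ΣAx_c = 1789687.94 mm³, ΣAy_c = 1871028.29 mm³.
x_c = 1789687.94/22729.91 = 78.74 mm; y_c = 1871028.29/22729.91 = 82.32 mm.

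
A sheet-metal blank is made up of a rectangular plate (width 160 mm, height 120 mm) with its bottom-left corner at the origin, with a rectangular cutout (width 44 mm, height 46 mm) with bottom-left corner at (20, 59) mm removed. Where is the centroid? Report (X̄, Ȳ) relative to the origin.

Part | A | x̄ᵢ | ȳᵢ | A·x̄ᵢ | A·ȳᵢ
plate | 19200.00 | 80.00 | 60.00 | 1536000.00 | 1152000.00
hole | -2024.00 | 42.00 | 82.00 | -85008.00 | -165968.00
Σ | 17176.00 |  |  | 1450992.00 | 986032.00
X̄ = 1450992.00 / 17176.00 = 84.48 mm
Ȳ = 986032.00 / 17176.00 = 57.41 mm

X̄ = 84.48 mm, Ȳ = 57.41 mm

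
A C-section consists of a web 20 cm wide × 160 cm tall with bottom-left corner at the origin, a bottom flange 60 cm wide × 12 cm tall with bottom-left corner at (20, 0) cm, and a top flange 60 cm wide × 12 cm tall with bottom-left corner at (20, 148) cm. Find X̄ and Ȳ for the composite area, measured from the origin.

web: A = 20 × 160 = 3200.00, centroid at (10.00, 80.00).
bottom flange: A = 60 × 12 = 720.00, centroid at (50.00, 6.00).
top flange: A = 60 × 12 = 720.00, centroid at (50.00, 154.00).
ΣA = 4640.00 cm²
ΣAX̄ = (3200.00)(10.00) + (720.00)(50.00) + (720.00)(50.00) = 104000.00 cm³
ΣAȲ = (3200.00)(80.00) + (720.00)(6.00) + (720.00)(154.00) = 371200.00 cm³
X̄ = 104000.00 / 4640.00 = 22.41 cm
Ȳ = 371200.00 / 4640.00 = 80.00 cm

X̄ = 22.41 cm, Ȳ = 80.00 cm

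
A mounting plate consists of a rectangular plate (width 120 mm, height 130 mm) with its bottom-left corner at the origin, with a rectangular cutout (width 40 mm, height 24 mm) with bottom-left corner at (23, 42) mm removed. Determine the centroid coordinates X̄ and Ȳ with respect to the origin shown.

X̄ = 61.11 mm, Ȳ = 65.72 mm

plate: A = 120 × 130 = 15600.00, centroid at (60.00, 65.00).
hole: A = −(40 × 24) = -960.00, centroid at (43.00, 54.00).
ΣA = 14640.00 mm², ΣAX̄ = 894720.00 mm³, ΣAȲ = 962160.00 mm³.
X̄ = 894720.00/14640.00 = 61.11 mm; Ȳ = 962160.00/14640.00 = 65.72 mm.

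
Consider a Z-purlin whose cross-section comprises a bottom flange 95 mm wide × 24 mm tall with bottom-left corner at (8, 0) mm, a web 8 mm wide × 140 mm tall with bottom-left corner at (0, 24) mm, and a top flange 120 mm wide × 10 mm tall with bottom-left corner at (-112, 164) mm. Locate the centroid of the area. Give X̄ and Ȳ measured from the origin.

bottom flange: A = 95 × 24 = 2280.00, centroid at (55.50, 12.00).
web: A = 8 × 140 = 1120.00, centroid at (4.00, 94.00).
top flange: A = 120 × 10 = 1200.00, centroid at (-52.00, 169.00).
ΣA = 4600.00 mm², ΣAX̄ = 68620.00 mm³, ΣAȲ = 335440.00 mm³.
X̄ = 68620.00/4600.00 = 14.92 mm; Ȳ = 335440.00/4600.00 = 72.92 mm.

X̄ = 14.92 mm, Ȳ = 72.92 mm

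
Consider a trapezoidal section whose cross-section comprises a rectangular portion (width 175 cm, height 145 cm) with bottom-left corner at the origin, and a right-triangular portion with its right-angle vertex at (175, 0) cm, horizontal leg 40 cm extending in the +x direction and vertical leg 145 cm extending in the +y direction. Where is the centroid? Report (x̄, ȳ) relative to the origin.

rectangular portion: A = 175 × 145 = 25375.00, centroid at (87.50, 72.50).
triangular portion: A = ½·40·145 = 2900.00, centroid at (188.33, 48.33).
ΣA = 28275.00 cm², ΣAx̄ = 2766479.17 cm³, ΣAȳ = 1979854.17 cm³.
x̄ = 2766479.17/28275.00 = 97.84 cm; ȳ = 1979854.17/28275.00 = 70.02 cm.

x̄ = 97.84 cm, ȳ = 70.02 cm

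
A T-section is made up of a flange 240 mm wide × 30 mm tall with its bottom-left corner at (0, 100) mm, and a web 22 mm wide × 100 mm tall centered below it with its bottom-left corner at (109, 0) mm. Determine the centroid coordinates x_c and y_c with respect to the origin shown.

x_c = 120.00 mm, y_c = 99.79 mm

Part | A | x̄ᵢ | ȳᵢ | A·x̄ᵢ | A·ȳᵢ
web | 2200.00 | 120.00 | 50.00 | 264000.00 | 110000.00
flange | 7200.00 | 120.00 | 115.00 | 864000.00 | 828000.00
Σ | 9400.00 |  |  | 1128000.00 | 938000.00
x_c = 1128000.00 / 9400.00 = 120.00 mm
y_c = 938000.00 / 9400.00 = 99.79 mm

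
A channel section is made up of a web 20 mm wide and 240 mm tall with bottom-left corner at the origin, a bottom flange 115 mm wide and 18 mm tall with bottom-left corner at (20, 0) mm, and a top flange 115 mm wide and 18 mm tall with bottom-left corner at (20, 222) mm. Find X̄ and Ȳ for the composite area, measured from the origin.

X̄ = 41.26 mm, Ȳ = 120.00 mm

web: A = 20 × 240 = 4800.00, centroid at (10.00, 120.00).
bottom flange: A = 115 × 18 = 2070.00, centroid at (77.50, 9.00).
top flange: A = 115 × 18 = 2070.00, centroid at (77.50, 231.00).
ΣA = 8940.00 mm²
ΣAX̄ = (4800.00)(10.00) + (2070.00)(77.50) + (2070.00)(77.50) = 368850.00 mm³
ΣAȲ = (4800.00)(120.00) + (2070.00)(9.00) + (2070.00)(231.00) = 1072800.00 mm³
X̄ = 368850.00 / 8940.00 = 41.26 mm
Ȳ = 1072800.00 / 8940.00 = 120.00 mm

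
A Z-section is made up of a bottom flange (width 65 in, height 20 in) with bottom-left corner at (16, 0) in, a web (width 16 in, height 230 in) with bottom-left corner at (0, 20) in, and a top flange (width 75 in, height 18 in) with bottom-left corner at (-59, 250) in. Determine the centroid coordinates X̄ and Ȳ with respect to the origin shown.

X̄ = 10.03 in, Ȳ = 135.77 in

bottom flange: A = 65 × 20 = 1300.00, centroid at (48.50, 10.00).
web: A = 16 × 230 = 3680.00, centroid at (8.00, 135.00).
top flange: A = 75 × 18 = 1350.00, centroid at (-21.50, 259.00).
ΣA = 6330.00 in²
ΣAX̄ = (1300.00)(48.50) + (3680.00)(8.00) + (1350.00)(-21.50) = 63465.00 in³
ΣAȲ = (1300.00)(10.00) + (3680.00)(135.00) + (1350.00)(259.00) = 859450.00 in³
X̄ = 63465.00 / 6330.00 = 10.03 in
Ȳ = 859450.00 / 6330.00 = 135.77 in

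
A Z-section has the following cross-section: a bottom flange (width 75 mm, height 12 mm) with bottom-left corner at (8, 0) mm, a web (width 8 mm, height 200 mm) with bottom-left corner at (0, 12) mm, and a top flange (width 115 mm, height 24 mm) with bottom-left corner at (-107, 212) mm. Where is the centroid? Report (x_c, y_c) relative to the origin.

bottom flange: A = 75 × 12 = 900.00, centroid at (45.50, 6.00).
web: A = 8 × 200 = 1600.00, centroid at (4.00, 112.00).
top flange: A = 115 × 24 = 2760.00, centroid at (-49.50, 224.00).
ΣA = 5260.00 mm², ΣAx_c = -89270.00 mm³, ΣAy_c = 802840.00 mm³.
x_c = -89270.00/5260.00 = -16.97 mm; y_c = 802840.00/5260.00 = 152.63 mm.

x_c = -16.97 mm, y_c = 152.63 mm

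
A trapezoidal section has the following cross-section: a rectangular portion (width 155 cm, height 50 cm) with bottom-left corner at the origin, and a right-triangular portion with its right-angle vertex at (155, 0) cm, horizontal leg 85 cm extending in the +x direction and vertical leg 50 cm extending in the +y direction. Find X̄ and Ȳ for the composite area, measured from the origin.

rectangular portion: A = 155 × 50 = 7750.00, centroid at (77.50, 25.00).
triangular portion: A = ½·85·50 = 2125.00, centroid at (183.33, 16.67).
ΣA = 9875.00 cm², ΣAX̄ = 990208.33 cm³, ΣAȲ = 229166.67 cm³.
X̄ = 990208.33/9875.00 = 100.27 cm; Ȳ = 229166.67/9875.00 = 23.21 cm.

X̄ = 100.27 cm, Ȳ = 23.21 cm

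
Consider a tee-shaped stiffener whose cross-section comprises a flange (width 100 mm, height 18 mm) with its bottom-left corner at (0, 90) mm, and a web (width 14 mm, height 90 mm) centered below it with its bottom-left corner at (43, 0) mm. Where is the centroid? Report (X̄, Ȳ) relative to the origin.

Part | A | x̄ᵢ | ȳᵢ | A·x̄ᵢ | A·ȳᵢ
web | 1260.00 | 50.00 | 45.00 | 63000.00 | 56700.00
flange | 1800.00 | 50.00 | 99.00 | 90000.00 | 178200.00
Σ | 3060.00 |  |  | 153000.00 | 234900.00
X̄ = 153000.00 / 3060.00 = 50.00 mm
Ȳ = 234900.00 / 3060.00 = 76.76 mm

X̄ = 50.00 mm, Ȳ = 76.76 mm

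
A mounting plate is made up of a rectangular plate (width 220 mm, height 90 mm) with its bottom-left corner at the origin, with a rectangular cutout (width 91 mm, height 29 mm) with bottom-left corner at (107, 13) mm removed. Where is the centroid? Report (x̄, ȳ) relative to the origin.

plate: A = 220 × 90 = 19800.00, centroid at (110.00, 45.00).
hole: A = −(91 × 29) = -2639.00, centroid at (152.50, 27.50).
ΣA = 17161.00 mm², ΣAx̄ = 1775552.50 mm³, ΣAȳ = 818427.50 mm³.
x̄ = 1775552.50/17161.00 = 103.46 mm; ȳ = 818427.50/17161.00 = 47.69 mm.

x̄ = 103.46 mm, ȳ = 47.69 mm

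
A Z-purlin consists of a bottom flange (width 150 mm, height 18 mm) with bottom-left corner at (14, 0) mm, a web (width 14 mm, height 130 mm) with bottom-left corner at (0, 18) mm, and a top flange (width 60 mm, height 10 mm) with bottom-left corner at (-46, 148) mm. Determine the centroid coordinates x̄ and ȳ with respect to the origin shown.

x̄ = 47.55 mm, ȳ = 52.18 mm

bottom flange: A = 150 × 18 = 2700.00, centroid at (89.00, 9.00).
web: A = 14 × 130 = 1820.00, centroid at (7.00, 83.00).
top flange: A = 60 × 10 = 600.00, centroid at (-16.00, 153.00).
ΣA = 5120.00 mm²
ΣAx̄ = (2700.00)(89.00) + (1820.00)(7.00) + (600.00)(-16.00) = 243440.00 mm³
ΣAȳ = (2700.00)(9.00) + (1820.00)(83.00) + (600.00)(153.00) = 267160.00 mm³
x̄ = 243440.00 / 5120.00 = 47.55 mm
ȳ = 267160.00 / 5120.00 = 52.18 mm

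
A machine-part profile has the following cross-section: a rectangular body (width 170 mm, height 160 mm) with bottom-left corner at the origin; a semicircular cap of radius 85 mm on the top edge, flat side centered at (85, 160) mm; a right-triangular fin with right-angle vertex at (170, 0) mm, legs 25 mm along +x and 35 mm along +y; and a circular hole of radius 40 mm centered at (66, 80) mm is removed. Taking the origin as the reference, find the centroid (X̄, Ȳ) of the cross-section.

rectangular body: A = 170 × 160 = 27200.00, centroid at (85.00, 80.00).
semicircular top: A = ½π·85² = 11349.00, centroid at (85.00, 196.08).
triangular fin: A = ½·25·35 = 437.50, centroid at (178.33, 11.67).
hole: A = −π·40² = -5026.55, centroid at (66.00, 80.00).
ΣA = 33959.96 mm², ΣAX̄ = 3022933.94 mm³, ΣAȲ = 4004237.53 mm³.
X̄ = 3022933.94/33959.96 = 89.01 mm; Ȳ = 4004237.53/33959.96 = 117.91 mm.

X̄ = 89.01 mm, Ȳ = 117.91 mm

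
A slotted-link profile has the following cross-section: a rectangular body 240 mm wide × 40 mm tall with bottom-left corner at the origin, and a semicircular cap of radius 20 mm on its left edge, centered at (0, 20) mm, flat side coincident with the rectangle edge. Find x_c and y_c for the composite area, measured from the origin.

rectangular body: A = 240 × 40 = 9600.00, centroid at (120.00, 20.00).
semicircular end: A = ½π·20² = 628.32, centroid at (-8.49, 20.00).
ΣA = 10228.32 mm²
ΣAx_c = (9600.00)(120.00) + (628.32)(-8.49) = 1146666.67 mm³
ΣAy_c = (9600.00)(20.00) + (628.32)(20.00) = 204566.37 mm³
x_c = 1146666.67 / 10228.32 = 112.11 mm
y_c = 204566.37 / 10228.32 = 20.00 mm

x_c = 112.11 mm, y_c = 20.00 mm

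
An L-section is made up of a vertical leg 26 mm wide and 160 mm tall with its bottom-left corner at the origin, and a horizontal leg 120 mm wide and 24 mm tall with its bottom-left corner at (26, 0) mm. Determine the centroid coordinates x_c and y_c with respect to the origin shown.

Part | A | x̄ᵢ | ȳᵢ | A·x̄ᵢ | A·ȳᵢ
vertical leg | 4160.00 | 13.00 | 80.00 | 54080.00 | 332800.00
horizontal leg | 2880.00 | 86.00 | 12.00 | 247680.00 | 34560.00
Σ | 7040.00 |  |  | 301760.00 | 367360.00
x_c = 301760.00 / 7040.00 = 42.86 mm
y_c = 367360.00 / 7040.00 = 52.18 mm

x_c = 42.86 mm, y_c = 52.18 mm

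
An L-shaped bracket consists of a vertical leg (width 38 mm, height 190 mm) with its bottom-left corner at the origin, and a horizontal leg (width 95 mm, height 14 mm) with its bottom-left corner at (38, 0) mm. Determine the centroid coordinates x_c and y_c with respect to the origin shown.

vertical leg: A = 38 × 190 = 7220.00, centroid at (19.00, 95.00).
horizontal leg: A = 95 × 14 = 1330.00, centroid at (85.50, 7.00).
ΣA = 8550.00 mm²
ΣAx_c = (7220.00)(19.00) + (1330.00)(85.50) = 250895.00 mm³
ΣAy_c = (7220.00)(95.00) + (1330.00)(7.00) = 695210.00 mm³
x_c = 250895.00 / 8550.00 = 29.34 mm
y_c = 695210.00 / 8550.00 = 81.31 mm

x_c = 29.34 mm, y_c = 81.31 mm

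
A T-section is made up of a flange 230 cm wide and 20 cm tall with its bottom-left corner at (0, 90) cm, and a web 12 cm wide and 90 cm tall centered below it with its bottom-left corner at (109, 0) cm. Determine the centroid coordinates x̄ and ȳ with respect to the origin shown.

web: A = 12 × 90 = 1080.00, centroid at (115.00, 45.00).
flange: A = 230 × 20 = 4600.00, centroid at (115.00, 100.00).
ΣA = 5680.00 cm²
ΣAx̄ = (1080.00)(115.00) + (4600.00)(115.00) = 653200.00 cm³
ΣAȳ = (1080.00)(45.00) + (4600.00)(100.00) = 508600.00 cm³
x̄ = 653200.00 / 5680.00 = 115.00 cm
ȳ = 508600.00 / 5680.00 = 89.54 cm

x̄ = 115.00 cm, ȳ = 89.54 cm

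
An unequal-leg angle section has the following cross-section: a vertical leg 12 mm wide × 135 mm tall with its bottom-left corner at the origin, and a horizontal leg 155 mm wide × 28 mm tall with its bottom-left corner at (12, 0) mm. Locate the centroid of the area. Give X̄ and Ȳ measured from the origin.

vertical leg: A = 12 × 135 = 1620.00, centroid at (6.00, 67.50).
horizontal leg: A = 155 × 28 = 4340.00, centroid at (89.50, 14.00).
ΣA = 5960.00 mm²
ΣAX̄ = (1620.00)(6.00) + (4340.00)(89.50) = 398150.00 mm³
ΣAȲ = (1620.00)(67.50) + (4340.00)(14.00) = 170110.00 mm³
X̄ = 398150.00 / 5960.00 = 66.80 mm
Ȳ = 170110.00 / 5960.00 = 28.54 mm

X̄ = 66.80 mm, Ȳ = 28.54 mm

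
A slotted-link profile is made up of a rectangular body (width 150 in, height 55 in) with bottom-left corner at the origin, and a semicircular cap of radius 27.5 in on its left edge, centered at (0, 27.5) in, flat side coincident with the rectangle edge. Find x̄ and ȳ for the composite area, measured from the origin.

Part | A | x̄ᵢ | ȳᵢ | A·x̄ᵢ | A·ȳᵢ
rectangular body | 8250.00 | 75.00 | 27.50 | 618750.00 | 226875.00
semicircular end | 1187.91 | -11.67 | 27.50 | -13864.58 | 32667.65
Σ | 9437.91 |  |  | 604885.42 | 259542.65
x̄ = 604885.42 / 9437.91 = 64.09 in
ȳ = 259542.65 / 9437.91 = 27.50 in

x̄ = 64.09 in, ȳ = 27.50 in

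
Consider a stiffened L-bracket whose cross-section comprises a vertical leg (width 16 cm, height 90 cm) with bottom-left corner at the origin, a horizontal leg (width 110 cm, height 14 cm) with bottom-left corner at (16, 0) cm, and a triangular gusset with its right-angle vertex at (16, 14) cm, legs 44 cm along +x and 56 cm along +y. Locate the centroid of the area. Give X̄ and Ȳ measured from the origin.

X̄ = 37.66 cm, Ȳ = 27.50 cm

Part | A | x̄ᵢ | ȳᵢ | A·x̄ᵢ | A·ȳᵢ
vertical leg | 1440.00 | 8.00 | 45.00 | 11520.00 | 64800.00
horizontal leg | 1540.00 | 71.00 | 7.00 | 109340.00 | 10780.00
gusset | 1232.00 | 30.67 | 32.67 | 37781.33 | 40245.33
Σ | 4212.00 |  |  | 158641.33 | 115825.33
X̄ = 158641.33 / 4212.00 = 37.66 cm
Ȳ = 115825.33 / 4212.00 = 27.50 cm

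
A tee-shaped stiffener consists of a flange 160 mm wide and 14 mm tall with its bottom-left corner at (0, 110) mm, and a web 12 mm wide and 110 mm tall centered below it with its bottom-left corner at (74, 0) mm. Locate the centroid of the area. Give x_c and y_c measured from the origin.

x_c = 80.00 mm, y_c = 94.01 mm

web: A = 12 × 110 = 1320.00, centroid at (80.00, 55.00).
flange: A = 160 × 14 = 2240.00, centroid at (80.00, 117.00).
ΣA = 3560.00 mm²
ΣAx_c = (1320.00)(80.00) + (2240.00)(80.00) = 284800.00 mm³
ΣAy_c = (1320.00)(55.00) + (2240.00)(117.00) = 334680.00 mm³
x_c = 284800.00 / 3560.00 = 80.00 mm
y_c = 334680.00 / 3560.00 = 94.01 mm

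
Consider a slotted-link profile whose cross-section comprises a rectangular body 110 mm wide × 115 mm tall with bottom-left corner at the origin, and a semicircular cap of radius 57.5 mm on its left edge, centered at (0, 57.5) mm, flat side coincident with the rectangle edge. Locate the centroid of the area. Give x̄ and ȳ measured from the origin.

Part | A | x̄ᵢ | ȳᵢ | A·x̄ᵢ | A·ȳᵢ
rectangular body | 12650.00 | 55.00 | 57.50 | 695750.00 | 727375.00
semicircular end | 5193.45 | -24.40 | 57.50 | -126739.58 | 298623.11
Σ | 17843.45 |  |  | 569010.42 | 1025998.11
x̄ = 569010.42 / 17843.45 = 31.89 mm
ȳ = 1025998.11 / 17843.45 = 57.50 mm

x̄ = 31.89 mm, ȳ = 57.50 mm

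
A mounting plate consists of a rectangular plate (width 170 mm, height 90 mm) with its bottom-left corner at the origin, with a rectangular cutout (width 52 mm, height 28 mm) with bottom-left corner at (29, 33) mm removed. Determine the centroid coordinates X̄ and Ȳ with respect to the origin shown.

X̄ = 88.16 mm, Ȳ = 44.79 mm

Part | A | x̄ᵢ | ȳᵢ | A·x̄ᵢ | A·ȳᵢ
plate | 15300.00 | 85.00 | 45.00 | 1300500.00 | 688500.00
hole | -1456.00 | 55.00 | 47.00 | -80080.00 | -68432.00
Σ | 13844.00 |  |  | 1220420.00 | 620068.00
X̄ = 1220420.00 / 13844.00 = 88.16 mm
Ȳ = 620068.00 / 13844.00 = 44.79 mm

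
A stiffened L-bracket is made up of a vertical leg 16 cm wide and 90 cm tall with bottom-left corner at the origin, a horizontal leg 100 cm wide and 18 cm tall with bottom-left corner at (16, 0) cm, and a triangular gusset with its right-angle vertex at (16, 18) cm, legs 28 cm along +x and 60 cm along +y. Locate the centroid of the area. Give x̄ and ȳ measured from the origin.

x̄ = 37.16 cm, ȳ = 27.68 cm

vertical leg: A = 16 × 90 = 1440.00, centroid at (8.00, 45.00).
horizontal leg: A = 100 × 18 = 1800.00, centroid at (66.00, 9.00).
gusset: A = ½·28·60 = 840.00, centroid at (25.33, 38.00).
ΣA = 4080.00 cm², ΣAx̄ = 151600.00 cm³, ΣAȳ = 112920.00 cm³.
x̄ = 151600.00/4080.00 = 37.16 cm; ȳ = 112920.00/4080.00 = 27.68 cm.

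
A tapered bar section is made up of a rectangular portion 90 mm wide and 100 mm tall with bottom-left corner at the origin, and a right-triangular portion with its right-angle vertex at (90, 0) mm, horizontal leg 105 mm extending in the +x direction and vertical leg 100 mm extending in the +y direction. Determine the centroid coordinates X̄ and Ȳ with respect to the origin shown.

rectangular portion: A = 90 × 100 = 9000.00, centroid at (45.00, 50.00).
triangular portion: A = ½·105·100 = 5250.00, centroid at (125.00, 33.33).
ΣA = 14250.00 mm²
ΣAX̄ = (9000.00)(45.00) + (5250.00)(125.00) = 1061250.00 mm³
ΣAȲ = (9000.00)(50.00) + (5250.00)(33.33) = 625000.00 mm³
X̄ = 1061250.00 / 14250.00 = 74.47 mm
Ȳ = 625000.00 / 14250.00 = 43.86 mm

X̄ = 74.47 mm, Ȳ = 43.86 mm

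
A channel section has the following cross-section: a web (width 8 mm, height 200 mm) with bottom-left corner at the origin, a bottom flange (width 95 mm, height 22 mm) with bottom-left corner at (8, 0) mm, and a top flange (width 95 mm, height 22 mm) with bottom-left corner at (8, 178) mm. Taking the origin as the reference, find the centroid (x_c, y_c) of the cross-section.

web: A = 8 × 200 = 1600.00, centroid at (4.00, 100.00).
bottom flange: A = 95 × 22 = 2090.00, centroid at (55.50, 11.00).
top flange: A = 95 × 22 = 2090.00, centroid at (55.50, 189.00).
ΣA = 5780.00 mm²
ΣAx_c = (1600.00)(4.00) + (2090.00)(55.50) + (2090.00)(55.50) = 238390.00 mm³
ΣAy_c = (1600.00)(100.00) + (2090.00)(11.00) + (2090.00)(189.00) = 578000.00 mm³
x_c = 238390.00 / 5780.00 = 41.24 mm
y_c = 578000.00 / 5780.00 = 100.00 mm

x_c = 41.24 mm, y_c = 100.00 mm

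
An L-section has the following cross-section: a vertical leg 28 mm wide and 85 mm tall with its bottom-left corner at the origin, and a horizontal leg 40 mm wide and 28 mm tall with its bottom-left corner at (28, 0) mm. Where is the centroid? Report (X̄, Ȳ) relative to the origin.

X̄ = 24.88 mm, Ȳ = 33.38 mm

vertical leg: A = 28 × 85 = 2380.00, centroid at (14.00, 42.50).
horizontal leg: A = 40 × 28 = 1120.00, centroid at (48.00, 14.00).
ΣA = 3500.00 mm²
ΣAX̄ = (2380.00)(14.00) + (1120.00)(48.00) = 87080.00 mm³
ΣAȲ = (2380.00)(42.50) + (1120.00)(14.00) = 116830.00 mm³
X̄ = 87080.00 / 3500.00 = 24.88 mm
Ȳ = 116830.00 / 3500.00 = 33.38 mm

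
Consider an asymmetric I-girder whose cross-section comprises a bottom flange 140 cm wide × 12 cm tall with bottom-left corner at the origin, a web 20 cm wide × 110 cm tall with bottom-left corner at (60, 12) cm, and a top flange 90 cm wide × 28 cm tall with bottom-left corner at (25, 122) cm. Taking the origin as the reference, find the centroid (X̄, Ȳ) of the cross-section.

X̄ = 70.00 cm, Ȳ = 78.16 cm

bottom flange: A = 140 × 12 = 1680.00, centroid at (70.00, 6.00).
web: A = 20 × 110 = 2200.00, centroid at (70.00, 67.00).
top flange: A = 90 × 28 = 2520.00, centroid at (70.00, 136.00).
ΣA = 6400.00 cm², ΣAX̄ = 448000.00 cm³, ΣAȲ = 500200.00 cm³.
X̄ = 448000.00/6400.00 = 70.00 cm; Ȳ = 500200.00/6400.00 = 78.16 cm.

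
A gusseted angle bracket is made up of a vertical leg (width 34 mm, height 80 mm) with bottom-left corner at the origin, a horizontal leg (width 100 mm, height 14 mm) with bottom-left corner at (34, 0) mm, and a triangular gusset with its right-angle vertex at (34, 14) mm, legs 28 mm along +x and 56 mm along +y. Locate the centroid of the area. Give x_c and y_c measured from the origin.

vertical leg: A = 34 × 80 = 2720.00, centroid at (17.00, 40.00).
horizontal leg: A = 100 × 14 = 1400.00, centroid at (84.00, 7.00).
gusset: A = ½·28·56 = 784.00, centroid at (43.33, 32.67).
ΣA = 4904.00 mm²
ΣAx_c = (2720.00)(17.00) + (1400.00)(84.00) + (784.00)(43.33) = 197813.33 mm³
ΣAy_c = (2720.00)(40.00) + (1400.00)(7.00) + (784.00)(32.67) = 144210.67 mm³
x_c = 197813.33 / 4904.00 = 40.34 mm
y_c = 144210.67 / 4904.00 = 29.41 mm

x_c = 40.34 mm, y_c = 29.41 mm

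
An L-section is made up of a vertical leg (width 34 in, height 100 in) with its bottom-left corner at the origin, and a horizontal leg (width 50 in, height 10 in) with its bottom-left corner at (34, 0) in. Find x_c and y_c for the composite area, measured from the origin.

x_c = 22.38 in, y_c = 44.23 in

vertical leg: A = 34 × 100 = 3400.00, centroid at (17.00, 50.00).
horizontal leg: A = 50 × 10 = 500.00, centroid at (59.00, 5.00).
ΣA = 3900.00 in², ΣAx_c = 87300.00 in³, ΣAy_c = 172500.00 in³.
x_c = 87300.00/3900.00 = 22.38 in; y_c = 172500.00/3900.00 = 44.23 in.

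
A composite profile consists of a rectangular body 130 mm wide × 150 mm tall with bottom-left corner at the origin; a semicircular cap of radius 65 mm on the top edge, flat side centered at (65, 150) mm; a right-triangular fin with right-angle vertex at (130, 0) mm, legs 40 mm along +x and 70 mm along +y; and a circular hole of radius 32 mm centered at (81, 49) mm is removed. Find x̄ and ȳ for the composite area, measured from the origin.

rectangular body: A = 130 × 150 = 19500.00, centroid at (65.00, 75.00).
semicircular top: A = ½π·65² = 6636.61, centroid at (65.00, 177.59).
triangular fin: A = ½·40·70 = 1400.00, centroid at (143.33, 23.33).
hole: A = −π·32² = -3216.99, centroid at (81.00, 49.00).
ΣA = 24319.62 mm², ΣAx̄ = 1638970.35 mm³, ΣAȳ = 2516109.62 mm³.
x̄ = 1638970.35/24319.62 = 67.39 mm; ȳ = 2516109.62/24319.62 = 103.46 mm.

x̄ = 67.39 mm, ȳ = 103.46 mm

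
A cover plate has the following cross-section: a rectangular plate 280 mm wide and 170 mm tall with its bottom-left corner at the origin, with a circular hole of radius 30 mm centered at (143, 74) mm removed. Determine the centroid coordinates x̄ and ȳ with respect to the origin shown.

x̄ = 139.81 mm, ȳ = 85.69 mm

plate: A = 280 × 170 = 47600.00, centroid at (140.00, 85.00).
hole: A = −π·30² = -2827.43, centroid at (143.00, 74.00).
ΣA = 44772.57 mm²
ΣAx̄ = (47600.00)(140.00) + (-2827.43)(143.00) = 6259677.03 mm³
ΣAȳ = (47600.00)(85.00) + (-2827.43)(74.00) = 3836769.93 mm³
x̄ = 6259677.03 / 44772.57 = 139.81 mm
ȳ = 3836769.93 / 44772.57 = 85.69 mm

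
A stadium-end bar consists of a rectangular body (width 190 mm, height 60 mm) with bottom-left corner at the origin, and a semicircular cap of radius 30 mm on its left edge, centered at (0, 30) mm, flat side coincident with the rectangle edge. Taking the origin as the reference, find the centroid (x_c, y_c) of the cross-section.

rectangular body: A = 190 × 60 = 11400.00, centroid at (95.00, 30.00).
semicircular end: A = ½π·30² = 1413.72, centroid at (-12.73, 30.00).
ΣA = 12813.72 mm², ΣAx_c = 1065000.00 mm³, ΣAy_c = 384411.50 mm³.
x_c = 1065000.00/12813.72 = 83.11 mm; y_c = 384411.50/12813.72 = 30.00 mm.

x_c = 83.11 mm, y_c = 30.00 mm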